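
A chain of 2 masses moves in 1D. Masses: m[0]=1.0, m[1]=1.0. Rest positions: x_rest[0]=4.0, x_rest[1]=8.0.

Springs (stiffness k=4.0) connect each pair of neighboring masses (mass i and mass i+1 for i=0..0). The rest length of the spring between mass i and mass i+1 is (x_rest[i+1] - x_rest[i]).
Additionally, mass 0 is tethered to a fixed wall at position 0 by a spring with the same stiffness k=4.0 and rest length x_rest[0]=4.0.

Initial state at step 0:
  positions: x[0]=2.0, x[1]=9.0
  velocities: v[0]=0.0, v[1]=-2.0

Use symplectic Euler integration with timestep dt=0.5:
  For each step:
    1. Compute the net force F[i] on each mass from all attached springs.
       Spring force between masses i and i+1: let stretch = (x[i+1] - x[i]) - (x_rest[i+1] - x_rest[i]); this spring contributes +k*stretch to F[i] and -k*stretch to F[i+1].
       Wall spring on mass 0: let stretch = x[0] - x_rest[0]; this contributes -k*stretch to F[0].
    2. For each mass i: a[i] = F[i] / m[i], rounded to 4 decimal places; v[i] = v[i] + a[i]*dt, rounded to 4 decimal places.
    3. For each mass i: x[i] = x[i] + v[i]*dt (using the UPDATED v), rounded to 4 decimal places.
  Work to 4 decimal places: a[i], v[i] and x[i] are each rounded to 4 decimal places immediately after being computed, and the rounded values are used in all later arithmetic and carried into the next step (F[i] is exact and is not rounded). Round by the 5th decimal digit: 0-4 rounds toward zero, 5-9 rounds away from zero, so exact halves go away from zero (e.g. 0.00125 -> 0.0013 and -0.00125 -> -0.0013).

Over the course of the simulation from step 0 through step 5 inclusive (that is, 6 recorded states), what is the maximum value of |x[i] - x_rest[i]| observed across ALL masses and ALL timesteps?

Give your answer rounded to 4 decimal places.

Step 0: x=[2.0000 9.0000] v=[0.0000 -2.0000]
Step 1: x=[7.0000 5.0000] v=[10.0000 -8.0000]
Step 2: x=[3.0000 7.0000] v=[-8.0000 4.0000]
Step 3: x=[0.0000 9.0000] v=[-6.0000 4.0000]
Step 4: x=[6.0000 6.0000] v=[12.0000 -6.0000]
Step 5: x=[6.0000 7.0000] v=[0.0000 2.0000]
Max displacement = 4.0000

Answer: 4.0000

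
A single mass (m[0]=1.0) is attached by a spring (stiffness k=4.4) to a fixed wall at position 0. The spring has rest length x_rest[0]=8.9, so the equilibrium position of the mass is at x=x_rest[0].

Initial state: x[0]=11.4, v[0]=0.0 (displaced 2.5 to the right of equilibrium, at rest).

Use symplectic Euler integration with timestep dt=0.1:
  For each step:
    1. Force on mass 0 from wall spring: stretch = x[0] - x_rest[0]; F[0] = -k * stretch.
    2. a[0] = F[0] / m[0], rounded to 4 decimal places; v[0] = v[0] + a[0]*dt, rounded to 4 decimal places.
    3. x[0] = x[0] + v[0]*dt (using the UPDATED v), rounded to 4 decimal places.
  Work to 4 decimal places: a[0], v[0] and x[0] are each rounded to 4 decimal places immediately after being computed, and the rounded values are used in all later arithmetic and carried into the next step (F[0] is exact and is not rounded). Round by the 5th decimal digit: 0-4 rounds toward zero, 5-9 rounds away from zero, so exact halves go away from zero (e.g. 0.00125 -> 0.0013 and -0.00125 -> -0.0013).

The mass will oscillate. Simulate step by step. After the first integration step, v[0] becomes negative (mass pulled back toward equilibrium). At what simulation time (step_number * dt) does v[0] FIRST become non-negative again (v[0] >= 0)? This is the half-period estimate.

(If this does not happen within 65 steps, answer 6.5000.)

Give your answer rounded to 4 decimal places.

Step 0: x=[11.4000] v=[0.0000]
Step 1: x=[11.2900] v=[-1.1000]
Step 2: x=[11.0748] v=[-2.1516]
Step 3: x=[10.7640] v=[-3.1085]
Step 4: x=[10.3711] v=[-3.9287]
Step 5: x=[9.9135] v=[-4.5760]
Step 6: x=[9.4113] v=[-5.0219]
Step 7: x=[8.8866] v=[-5.2469]
Step 8: x=[8.3625] v=[-5.2410]
Step 9: x=[7.8621] v=[-5.0045]
Step 10: x=[7.4073] v=[-4.5478]
Step 11: x=[7.0182] v=[-3.8910]
Step 12: x=[6.7119] v=[-3.0630]
Step 13: x=[6.5019] v=[-2.1002]
Step 14: x=[6.3974] v=[-1.0450]
Step 15: x=[6.4030] v=[0.0561]
First v>=0 after going negative at step 15, time=1.5000

Answer: 1.5000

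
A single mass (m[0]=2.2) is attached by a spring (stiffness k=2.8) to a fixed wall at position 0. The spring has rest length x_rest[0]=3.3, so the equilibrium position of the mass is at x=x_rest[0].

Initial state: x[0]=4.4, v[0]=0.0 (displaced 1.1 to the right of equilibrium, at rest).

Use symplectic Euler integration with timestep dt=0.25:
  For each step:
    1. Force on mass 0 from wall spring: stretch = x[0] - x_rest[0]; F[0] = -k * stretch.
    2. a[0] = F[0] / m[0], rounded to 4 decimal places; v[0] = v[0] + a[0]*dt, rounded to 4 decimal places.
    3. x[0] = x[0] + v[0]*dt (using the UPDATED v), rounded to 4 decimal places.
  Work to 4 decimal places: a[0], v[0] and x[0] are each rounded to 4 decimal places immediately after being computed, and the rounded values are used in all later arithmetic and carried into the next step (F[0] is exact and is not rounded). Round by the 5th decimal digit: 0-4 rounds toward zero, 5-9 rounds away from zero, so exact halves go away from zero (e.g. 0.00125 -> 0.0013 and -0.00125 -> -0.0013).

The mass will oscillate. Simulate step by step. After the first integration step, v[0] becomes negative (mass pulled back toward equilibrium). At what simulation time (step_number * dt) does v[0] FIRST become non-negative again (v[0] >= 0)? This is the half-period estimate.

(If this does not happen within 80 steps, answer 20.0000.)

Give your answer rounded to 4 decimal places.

Answer: 3.0000

Derivation:
Step 0: x=[4.4000] v=[0.0000]
Step 1: x=[4.3125] v=[-0.3500]
Step 2: x=[4.1445] v=[-0.6722]
Step 3: x=[3.9093] v=[-0.9409]
Step 4: x=[3.6256] v=[-1.1348]
Step 5: x=[3.3160] v=[-1.2384]
Step 6: x=[3.0051] v=[-1.2435]
Step 7: x=[2.7177] v=[-1.1497]
Step 8: x=[2.4766] v=[-0.9644]
Step 9: x=[2.3010] v=[-0.7024]
Step 10: x=[2.2049] v=[-0.3845]
Step 11: x=[2.1959] v=[-0.0361]
Step 12: x=[2.2747] v=[0.3152]
First v>=0 after going negative at step 12, time=3.0000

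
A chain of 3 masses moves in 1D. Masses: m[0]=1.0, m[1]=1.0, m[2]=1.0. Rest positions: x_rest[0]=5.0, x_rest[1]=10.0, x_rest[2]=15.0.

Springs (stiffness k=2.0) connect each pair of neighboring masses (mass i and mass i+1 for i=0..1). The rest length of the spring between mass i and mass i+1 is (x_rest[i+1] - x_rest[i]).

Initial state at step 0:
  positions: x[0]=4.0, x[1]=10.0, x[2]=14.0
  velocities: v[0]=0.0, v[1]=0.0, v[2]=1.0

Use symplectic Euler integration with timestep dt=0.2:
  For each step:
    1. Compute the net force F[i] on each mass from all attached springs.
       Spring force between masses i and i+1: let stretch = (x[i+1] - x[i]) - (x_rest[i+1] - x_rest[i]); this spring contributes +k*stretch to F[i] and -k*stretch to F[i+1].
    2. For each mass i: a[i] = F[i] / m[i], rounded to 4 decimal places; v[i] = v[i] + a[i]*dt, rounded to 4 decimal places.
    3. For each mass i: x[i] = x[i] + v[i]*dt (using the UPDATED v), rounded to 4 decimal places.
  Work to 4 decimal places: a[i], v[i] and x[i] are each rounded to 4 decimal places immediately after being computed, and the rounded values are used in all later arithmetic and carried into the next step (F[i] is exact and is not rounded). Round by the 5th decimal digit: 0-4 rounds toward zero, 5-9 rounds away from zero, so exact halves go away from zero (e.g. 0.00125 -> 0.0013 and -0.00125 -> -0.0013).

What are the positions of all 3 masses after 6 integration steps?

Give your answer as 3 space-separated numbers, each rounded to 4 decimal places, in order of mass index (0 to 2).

Step 0: x=[4.0000 10.0000 14.0000] v=[0.0000 0.0000 1.0000]
Step 1: x=[4.0800 9.8400 14.2800] v=[0.4000 -0.8000 1.4000]
Step 2: x=[4.2208 9.5744 14.6048] v=[0.7040 -1.3280 1.6240]
Step 3: x=[4.3899 9.2829 14.9272] v=[0.8454 -1.4573 1.6118]
Step 4: x=[4.5504 9.0515 15.1980] v=[0.8026 -1.1568 1.3541]
Step 5: x=[4.6710 8.9518 15.3771] v=[0.6030 -0.4986 0.8955]
Step 6: x=[4.7341 9.0236 15.4422] v=[0.3153 0.3592 0.3254]

Answer: 4.7341 9.0236 15.4422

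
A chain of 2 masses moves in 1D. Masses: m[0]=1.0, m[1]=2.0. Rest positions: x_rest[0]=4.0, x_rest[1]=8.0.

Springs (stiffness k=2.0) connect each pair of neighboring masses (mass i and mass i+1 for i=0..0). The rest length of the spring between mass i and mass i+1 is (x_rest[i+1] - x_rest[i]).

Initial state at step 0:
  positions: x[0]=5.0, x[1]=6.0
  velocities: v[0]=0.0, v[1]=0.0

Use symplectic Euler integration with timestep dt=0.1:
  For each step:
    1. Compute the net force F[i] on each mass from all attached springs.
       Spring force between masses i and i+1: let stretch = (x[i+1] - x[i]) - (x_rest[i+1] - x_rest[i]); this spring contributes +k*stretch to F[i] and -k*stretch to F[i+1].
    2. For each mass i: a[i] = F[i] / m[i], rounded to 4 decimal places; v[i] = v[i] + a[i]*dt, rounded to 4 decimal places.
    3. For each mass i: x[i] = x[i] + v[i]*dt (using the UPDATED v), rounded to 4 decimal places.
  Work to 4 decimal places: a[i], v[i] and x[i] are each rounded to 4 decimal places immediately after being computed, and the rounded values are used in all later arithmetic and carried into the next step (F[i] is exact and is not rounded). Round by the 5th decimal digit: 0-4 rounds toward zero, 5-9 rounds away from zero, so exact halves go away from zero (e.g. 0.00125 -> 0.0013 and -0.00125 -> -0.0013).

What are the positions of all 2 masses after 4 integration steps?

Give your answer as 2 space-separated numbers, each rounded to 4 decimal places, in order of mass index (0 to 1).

Step 0: x=[5.0000 6.0000] v=[0.0000 0.0000]
Step 1: x=[4.9400 6.0300] v=[-0.6000 0.3000]
Step 2: x=[4.8218 6.0891] v=[-1.1820 0.5910]
Step 3: x=[4.6490 6.1755] v=[-1.7285 0.8643]
Step 4: x=[4.4267 6.2867] v=[-2.2232 1.1117]

Answer: 4.4267 6.2867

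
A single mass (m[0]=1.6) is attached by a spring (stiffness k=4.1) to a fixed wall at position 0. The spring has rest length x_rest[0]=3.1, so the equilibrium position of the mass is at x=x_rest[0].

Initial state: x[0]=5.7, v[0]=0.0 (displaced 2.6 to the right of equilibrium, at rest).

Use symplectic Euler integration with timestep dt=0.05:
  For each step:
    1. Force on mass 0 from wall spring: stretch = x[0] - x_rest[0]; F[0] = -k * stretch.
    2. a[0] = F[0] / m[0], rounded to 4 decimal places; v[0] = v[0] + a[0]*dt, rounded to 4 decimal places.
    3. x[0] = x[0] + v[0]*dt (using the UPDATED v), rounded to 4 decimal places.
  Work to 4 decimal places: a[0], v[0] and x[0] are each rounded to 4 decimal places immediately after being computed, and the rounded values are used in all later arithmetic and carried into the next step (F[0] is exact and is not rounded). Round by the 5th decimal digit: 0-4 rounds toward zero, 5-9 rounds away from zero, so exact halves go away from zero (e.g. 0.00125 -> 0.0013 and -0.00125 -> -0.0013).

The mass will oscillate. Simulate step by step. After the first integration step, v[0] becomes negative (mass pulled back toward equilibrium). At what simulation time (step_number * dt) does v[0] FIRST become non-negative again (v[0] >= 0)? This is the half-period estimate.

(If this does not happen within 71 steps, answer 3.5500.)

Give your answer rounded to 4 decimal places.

Answer: 2.0000

Derivation:
Step 0: x=[5.7000] v=[0.0000]
Step 1: x=[5.6833] v=[-0.3331]
Step 2: x=[5.6501] v=[-0.6641]
Step 3: x=[5.6006] v=[-0.9908]
Step 4: x=[5.5350] v=[-1.3112]
Step 5: x=[5.4538] v=[-1.6232]
Step 6: x=[5.3576] v=[-1.9248]
Step 7: x=[5.2469] v=[-2.2141]
Step 8: x=[5.1224] v=[-2.4892]
Step 9: x=[4.9850] v=[-2.7483]
Step 10: x=[4.8355] v=[-2.9898]
Step 11: x=[4.6749] v=[-3.2122]
Step 12: x=[4.5042] v=[-3.4140]
Step 13: x=[4.3245] v=[-3.5939]
Step 14: x=[4.1370] v=[-3.7508]
Step 15: x=[3.9428] v=[-3.8837]
Step 16: x=[3.7432] v=[-3.9917]
Step 17: x=[3.5395] v=[-4.0741]
Step 18: x=[3.3330] v=[-4.1304]
Step 19: x=[3.1250] v=[-4.1603]
Step 20: x=[2.9168] v=[-4.1635]
Step 21: x=[2.7098] v=[-4.1400]
Step 22: x=[2.5053] v=[-4.0900]
Step 23: x=[2.3046] v=[-4.0138]
Step 24: x=[2.1090] v=[-3.9119]
Step 25: x=[1.9198] v=[-3.7849]
Step 26: x=[1.7381] v=[-3.6337]
Step 27: x=[1.5651] v=[-3.4592]
Step 28: x=[1.4020] v=[-3.2625]
Step 29: x=[1.2498] v=[-3.0449]
Step 30: x=[1.1094] v=[-2.8078]
Step 31: x=[0.9818] v=[-2.5528]
Step 32: x=[0.8677] v=[-2.2814]
Step 33: x=[0.7679] v=[-1.9954]
Step 34: x=[0.6831] v=[-1.6966]
Step 35: x=[0.6138] v=[-1.3869]
Step 36: x=[0.5604] v=[-1.0684]
Step 37: x=[0.5233] v=[-0.7430]
Step 38: x=[0.5027] v=[-0.4129]
Step 39: x=[0.4987] v=[-0.0801]
Step 40: x=[0.5114] v=[0.2532]
First v>=0 after going negative at step 40, time=2.0000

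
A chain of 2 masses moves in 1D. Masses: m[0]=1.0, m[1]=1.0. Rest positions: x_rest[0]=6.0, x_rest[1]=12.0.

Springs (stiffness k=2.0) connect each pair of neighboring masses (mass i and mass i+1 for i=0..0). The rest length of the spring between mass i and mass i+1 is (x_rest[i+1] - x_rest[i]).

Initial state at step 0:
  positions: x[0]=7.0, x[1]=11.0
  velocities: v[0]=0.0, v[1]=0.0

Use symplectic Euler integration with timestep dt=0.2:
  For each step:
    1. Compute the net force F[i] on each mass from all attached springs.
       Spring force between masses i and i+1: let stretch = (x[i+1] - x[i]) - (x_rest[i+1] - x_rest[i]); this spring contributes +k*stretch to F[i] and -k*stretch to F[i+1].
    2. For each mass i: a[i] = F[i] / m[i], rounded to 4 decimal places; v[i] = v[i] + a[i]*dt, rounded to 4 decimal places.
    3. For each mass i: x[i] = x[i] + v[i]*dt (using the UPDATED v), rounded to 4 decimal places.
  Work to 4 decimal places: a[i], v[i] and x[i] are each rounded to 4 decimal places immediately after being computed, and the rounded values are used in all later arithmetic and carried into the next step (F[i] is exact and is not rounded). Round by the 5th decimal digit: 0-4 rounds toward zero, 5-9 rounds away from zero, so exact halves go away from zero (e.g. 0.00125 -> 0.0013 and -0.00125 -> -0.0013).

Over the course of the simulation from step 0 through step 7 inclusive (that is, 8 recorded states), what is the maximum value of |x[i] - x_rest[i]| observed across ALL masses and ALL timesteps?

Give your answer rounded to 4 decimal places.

Step 0: x=[7.0000 11.0000] v=[0.0000 0.0000]
Step 1: x=[6.8400 11.1600] v=[-0.8000 0.8000]
Step 2: x=[6.5456 11.4544] v=[-1.4720 1.4720]
Step 3: x=[6.1639 11.8361] v=[-1.9085 1.9085]
Step 4: x=[5.7560 12.2440] v=[-2.0396 2.0396]
Step 5: x=[5.3871 12.6129] v=[-1.8444 1.8444]
Step 6: x=[5.1163 12.8837] v=[-1.3541 1.3541]
Step 7: x=[4.9869 13.0131] v=[-0.6471 0.6471]
Max displacement = 1.0131

Answer: 1.0131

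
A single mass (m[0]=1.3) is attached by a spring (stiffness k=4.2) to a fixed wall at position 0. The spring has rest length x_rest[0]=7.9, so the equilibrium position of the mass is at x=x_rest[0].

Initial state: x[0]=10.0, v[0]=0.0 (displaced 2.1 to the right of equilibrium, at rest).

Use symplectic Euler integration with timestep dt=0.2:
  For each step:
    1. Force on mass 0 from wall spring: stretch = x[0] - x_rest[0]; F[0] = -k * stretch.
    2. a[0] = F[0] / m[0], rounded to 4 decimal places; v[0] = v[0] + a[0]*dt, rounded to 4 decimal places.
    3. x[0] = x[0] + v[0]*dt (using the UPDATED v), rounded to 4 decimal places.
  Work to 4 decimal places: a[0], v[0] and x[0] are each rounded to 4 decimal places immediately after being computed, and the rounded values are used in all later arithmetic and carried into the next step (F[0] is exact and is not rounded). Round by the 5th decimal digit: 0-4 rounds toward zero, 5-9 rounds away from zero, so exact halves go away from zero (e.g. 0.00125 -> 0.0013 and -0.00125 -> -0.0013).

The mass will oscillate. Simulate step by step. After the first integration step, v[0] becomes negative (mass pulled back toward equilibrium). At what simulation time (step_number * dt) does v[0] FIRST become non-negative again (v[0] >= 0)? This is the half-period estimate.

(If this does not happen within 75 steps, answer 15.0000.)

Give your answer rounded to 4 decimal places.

Answer: 1.8000

Derivation:
Step 0: x=[10.0000] v=[0.0000]
Step 1: x=[9.7286] v=[-1.3569]
Step 2: x=[9.2209] v=[-2.5385]
Step 3: x=[8.5425] v=[-3.3920]
Step 4: x=[7.7811] v=[-3.8072]
Step 5: x=[7.0350] v=[-3.7304]
Step 6: x=[6.4007] v=[-3.1715]
Step 7: x=[5.9602] v=[-2.2027]
Step 8: x=[5.7703] v=[-0.9493]
Step 9: x=[5.8557] v=[0.4268]
First v>=0 after going negative at step 9, time=1.8000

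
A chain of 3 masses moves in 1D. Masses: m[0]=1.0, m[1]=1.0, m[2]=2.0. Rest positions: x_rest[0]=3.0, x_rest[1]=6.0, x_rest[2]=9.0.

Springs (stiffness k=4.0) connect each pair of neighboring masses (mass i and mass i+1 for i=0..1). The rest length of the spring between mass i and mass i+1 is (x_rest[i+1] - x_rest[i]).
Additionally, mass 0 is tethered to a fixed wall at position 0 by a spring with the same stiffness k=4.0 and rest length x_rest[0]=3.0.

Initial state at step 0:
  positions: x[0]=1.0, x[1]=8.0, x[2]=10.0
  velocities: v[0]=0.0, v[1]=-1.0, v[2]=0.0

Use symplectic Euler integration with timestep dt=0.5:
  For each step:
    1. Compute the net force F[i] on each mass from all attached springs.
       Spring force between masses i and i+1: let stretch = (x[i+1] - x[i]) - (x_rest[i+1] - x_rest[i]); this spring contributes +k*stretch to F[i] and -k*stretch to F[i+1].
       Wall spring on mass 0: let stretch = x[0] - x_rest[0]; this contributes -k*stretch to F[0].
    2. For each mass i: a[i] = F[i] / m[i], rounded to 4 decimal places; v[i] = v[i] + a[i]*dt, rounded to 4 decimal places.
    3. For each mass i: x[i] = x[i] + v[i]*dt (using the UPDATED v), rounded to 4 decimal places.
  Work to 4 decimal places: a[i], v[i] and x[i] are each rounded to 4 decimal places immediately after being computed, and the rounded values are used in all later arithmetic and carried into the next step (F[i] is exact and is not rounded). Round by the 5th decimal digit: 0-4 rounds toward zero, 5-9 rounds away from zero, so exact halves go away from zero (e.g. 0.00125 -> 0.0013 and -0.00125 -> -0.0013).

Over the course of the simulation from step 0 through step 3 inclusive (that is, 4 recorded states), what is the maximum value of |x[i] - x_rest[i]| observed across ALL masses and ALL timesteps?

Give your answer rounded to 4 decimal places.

Step 0: x=[1.0000 8.0000 10.0000] v=[0.0000 -1.0000 0.0000]
Step 1: x=[7.0000 2.5000 10.5000] v=[12.0000 -11.0000 1.0000]
Step 2: x=[1.5000 9.5000 8.5000] v=[-11.0000 14.0000 -4.0000]
Step 3: x=[2.5000 7.5000 8.5000] v=[2.0000 -4.0000 0.0000]
Max displacement = 4.0000

Answer: 4.0000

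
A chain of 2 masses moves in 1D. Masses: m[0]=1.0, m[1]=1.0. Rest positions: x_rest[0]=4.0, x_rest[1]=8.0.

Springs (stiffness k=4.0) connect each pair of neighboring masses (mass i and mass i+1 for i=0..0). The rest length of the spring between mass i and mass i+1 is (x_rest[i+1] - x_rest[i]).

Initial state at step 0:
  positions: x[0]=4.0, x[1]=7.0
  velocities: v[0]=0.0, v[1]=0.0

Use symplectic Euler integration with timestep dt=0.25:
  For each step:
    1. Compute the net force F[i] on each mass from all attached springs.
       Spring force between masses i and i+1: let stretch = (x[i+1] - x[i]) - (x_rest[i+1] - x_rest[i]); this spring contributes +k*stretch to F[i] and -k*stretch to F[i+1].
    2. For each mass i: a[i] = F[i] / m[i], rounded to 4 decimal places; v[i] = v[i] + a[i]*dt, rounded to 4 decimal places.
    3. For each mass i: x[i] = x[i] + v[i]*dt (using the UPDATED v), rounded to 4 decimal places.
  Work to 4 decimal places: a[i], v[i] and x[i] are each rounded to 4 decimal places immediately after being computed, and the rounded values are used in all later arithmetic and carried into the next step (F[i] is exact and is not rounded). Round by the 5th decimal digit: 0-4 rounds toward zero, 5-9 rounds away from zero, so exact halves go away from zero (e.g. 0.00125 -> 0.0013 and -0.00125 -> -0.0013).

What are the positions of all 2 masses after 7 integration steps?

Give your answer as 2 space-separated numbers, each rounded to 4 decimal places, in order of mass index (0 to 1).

Step 0: x=[4.0000 7.0000] v=[0.0000 0.0000]
Step 1: x=[3.7500 7.2500] v=[-1.0000 1.0000]
Step 2: x=[3.3750 7.6250] v=[-1.5000 1.5000]
Step 3: x=[3.0625 7.9375] v=[-1.2500 1.2500]
Step 4: x=[2.9688 8.0313] v=[-0.3750 0.3750]
Step 5: x=[3.1407 7.8594] v=[0.6875 -0.6875]
Step 6: x=[3.4923 7.5079] v=[1.4062 -1.4062]
Step 7: x=[3.8478 7.1525] v=[1.4218 -1.4218]

Answer: 3.8478 7.1525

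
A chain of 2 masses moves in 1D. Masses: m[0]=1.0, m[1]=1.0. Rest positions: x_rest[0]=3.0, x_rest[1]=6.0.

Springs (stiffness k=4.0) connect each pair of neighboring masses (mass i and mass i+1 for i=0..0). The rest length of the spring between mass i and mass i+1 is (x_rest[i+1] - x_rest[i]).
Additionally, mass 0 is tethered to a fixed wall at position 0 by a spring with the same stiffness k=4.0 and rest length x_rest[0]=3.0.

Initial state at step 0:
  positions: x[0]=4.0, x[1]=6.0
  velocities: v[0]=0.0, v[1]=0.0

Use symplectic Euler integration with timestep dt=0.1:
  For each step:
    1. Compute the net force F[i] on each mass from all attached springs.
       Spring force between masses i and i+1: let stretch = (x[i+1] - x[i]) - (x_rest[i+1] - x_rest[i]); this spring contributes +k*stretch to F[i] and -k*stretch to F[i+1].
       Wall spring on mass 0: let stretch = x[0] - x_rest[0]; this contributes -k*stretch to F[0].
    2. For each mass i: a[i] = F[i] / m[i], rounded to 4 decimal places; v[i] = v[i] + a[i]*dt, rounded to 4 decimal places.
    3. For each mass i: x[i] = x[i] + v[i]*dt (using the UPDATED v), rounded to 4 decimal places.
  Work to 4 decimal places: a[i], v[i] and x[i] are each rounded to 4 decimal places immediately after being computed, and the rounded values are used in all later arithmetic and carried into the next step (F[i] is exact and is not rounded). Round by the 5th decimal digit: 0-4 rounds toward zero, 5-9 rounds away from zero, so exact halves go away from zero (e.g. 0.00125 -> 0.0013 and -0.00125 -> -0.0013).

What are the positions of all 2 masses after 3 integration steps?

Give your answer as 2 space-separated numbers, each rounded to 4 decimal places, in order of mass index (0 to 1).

Step 0: x=[4.0000 6.0000] v=[0.0000 0.0000]
Step 1: x=[3.9200 6.0400] v=[-0.8000 0.4000]
Step 2: x=[3.7680 6.1152] v=[-1.5200 0.7520]
Step 3: x=[3.5592 6.2165] v=[-2.0883 1.0131]

Answer: 3.5592 6.2165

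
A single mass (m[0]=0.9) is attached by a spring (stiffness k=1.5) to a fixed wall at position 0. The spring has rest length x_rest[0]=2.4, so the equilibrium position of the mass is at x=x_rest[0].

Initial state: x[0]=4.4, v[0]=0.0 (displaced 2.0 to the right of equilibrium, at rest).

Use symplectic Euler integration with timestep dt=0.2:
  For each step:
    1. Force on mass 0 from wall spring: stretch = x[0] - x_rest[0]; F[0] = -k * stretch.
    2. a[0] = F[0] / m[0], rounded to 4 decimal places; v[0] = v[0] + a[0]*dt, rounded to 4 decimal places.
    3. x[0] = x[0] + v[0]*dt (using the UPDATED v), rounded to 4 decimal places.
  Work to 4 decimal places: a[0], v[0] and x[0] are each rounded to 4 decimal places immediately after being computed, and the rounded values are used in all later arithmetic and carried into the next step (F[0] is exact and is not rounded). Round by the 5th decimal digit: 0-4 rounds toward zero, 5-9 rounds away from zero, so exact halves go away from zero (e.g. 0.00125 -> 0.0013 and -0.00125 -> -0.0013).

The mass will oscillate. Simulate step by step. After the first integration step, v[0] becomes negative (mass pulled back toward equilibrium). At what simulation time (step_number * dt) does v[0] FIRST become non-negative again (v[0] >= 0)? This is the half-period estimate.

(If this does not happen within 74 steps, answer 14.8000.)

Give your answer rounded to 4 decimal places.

Answer: 2.6000

Derivation:
Step 0: x=[4.4000] v=[0.0000]
Step 1: x=[4.2667] v=[-0.6667]
Step 2: x=[4.0089] v=[-1.2889]
Step 3: x=[3.6439] v=[-1.8252]
Step 4: x=[3.1959] v=[-2.2398]
Step 5: x=[2.6949] v=[-2.5051]
Step 6: x=[2.1742] v=[-2.6034]
Step 7: x=[1.6686] v=[-2.5281]
Step 8: x=[1.2117] v=[-2.2843]
Step 9: x=[0.8341] v=[-1.8882]
Step 10: x=[0.5609] v=[-1.3662]
Step 11: x=[0.4103] v=[-0.7532]
Step 12: x=[0.3923] v=[-0.0900]
Step 13: x=[0.5081] v=[0.5792]
First v>=0 after going negative at step 13, time=2.6000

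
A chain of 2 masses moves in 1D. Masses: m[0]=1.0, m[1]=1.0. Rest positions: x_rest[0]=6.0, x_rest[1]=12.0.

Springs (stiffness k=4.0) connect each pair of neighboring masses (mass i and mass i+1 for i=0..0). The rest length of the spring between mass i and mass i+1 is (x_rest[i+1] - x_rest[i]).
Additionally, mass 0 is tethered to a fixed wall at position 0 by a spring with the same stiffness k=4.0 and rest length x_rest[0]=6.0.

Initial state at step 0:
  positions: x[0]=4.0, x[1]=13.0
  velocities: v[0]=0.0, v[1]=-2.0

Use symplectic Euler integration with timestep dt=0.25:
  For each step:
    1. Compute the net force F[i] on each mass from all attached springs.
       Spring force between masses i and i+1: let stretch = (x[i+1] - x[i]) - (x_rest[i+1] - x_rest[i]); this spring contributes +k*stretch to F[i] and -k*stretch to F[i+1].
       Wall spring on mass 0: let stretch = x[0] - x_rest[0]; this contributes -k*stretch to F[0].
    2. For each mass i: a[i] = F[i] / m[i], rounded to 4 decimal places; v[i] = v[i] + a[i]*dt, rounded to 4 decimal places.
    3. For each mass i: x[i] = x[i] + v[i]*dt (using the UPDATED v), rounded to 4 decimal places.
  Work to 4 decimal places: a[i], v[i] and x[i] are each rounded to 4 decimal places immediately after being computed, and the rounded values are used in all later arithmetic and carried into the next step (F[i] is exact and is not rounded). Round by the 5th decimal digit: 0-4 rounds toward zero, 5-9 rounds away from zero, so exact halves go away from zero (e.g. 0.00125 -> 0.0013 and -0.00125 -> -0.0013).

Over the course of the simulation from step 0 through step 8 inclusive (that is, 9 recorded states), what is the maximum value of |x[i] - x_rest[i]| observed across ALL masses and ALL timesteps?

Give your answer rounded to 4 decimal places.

Step 0: x=[4.0000 13.0000] v=[0.0000 -2.0000]
Step 1: x=[5.2500 11.7500] v=[5.0000 -5.0000]
Step 2: x=[6.8125 10.3750] v=[6.2500 -5.5000]
Step 3: x=[7.5625 9.6094] v=[3.0000 -3.0625]
Step 4: x=[6.9336 9.8321] v=[-2.5156 0.8906]
Step 5: x=[5.2959 10.8301] v=[-6.5507 3.9921]
Step 6: x=[3.7178 11.9446] v=[-6.3124 4.4579]
Step 7: x=[3.2670 12.5024] v=[-1.8034 2.2311]
Step 8: x=[4.3083 12.2513] v=[4.1650 -1.0043]
Max displacement = 2.7330

Answer: 2.7330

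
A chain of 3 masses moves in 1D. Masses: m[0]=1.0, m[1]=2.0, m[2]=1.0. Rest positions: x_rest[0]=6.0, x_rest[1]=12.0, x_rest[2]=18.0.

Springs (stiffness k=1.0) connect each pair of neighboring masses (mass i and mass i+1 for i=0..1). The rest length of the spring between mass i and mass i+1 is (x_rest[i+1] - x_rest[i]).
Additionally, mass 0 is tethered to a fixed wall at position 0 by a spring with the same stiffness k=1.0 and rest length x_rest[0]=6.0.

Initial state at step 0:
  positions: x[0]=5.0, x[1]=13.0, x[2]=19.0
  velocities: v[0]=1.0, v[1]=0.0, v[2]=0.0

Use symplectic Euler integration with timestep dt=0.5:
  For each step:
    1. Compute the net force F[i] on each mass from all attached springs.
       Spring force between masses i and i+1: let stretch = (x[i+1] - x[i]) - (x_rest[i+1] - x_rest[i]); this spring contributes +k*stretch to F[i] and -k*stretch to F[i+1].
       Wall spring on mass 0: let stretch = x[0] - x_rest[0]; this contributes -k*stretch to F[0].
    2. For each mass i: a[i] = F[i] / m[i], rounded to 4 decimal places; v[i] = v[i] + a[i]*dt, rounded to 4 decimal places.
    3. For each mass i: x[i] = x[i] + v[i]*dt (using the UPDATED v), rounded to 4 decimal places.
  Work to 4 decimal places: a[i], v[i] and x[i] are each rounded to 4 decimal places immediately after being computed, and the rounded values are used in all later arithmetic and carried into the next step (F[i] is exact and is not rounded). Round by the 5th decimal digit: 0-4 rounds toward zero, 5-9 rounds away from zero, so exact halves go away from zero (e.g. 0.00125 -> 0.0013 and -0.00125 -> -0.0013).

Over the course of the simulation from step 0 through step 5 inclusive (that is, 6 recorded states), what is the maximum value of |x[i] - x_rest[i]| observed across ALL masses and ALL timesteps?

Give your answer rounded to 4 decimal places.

Answer: 2.2110

Derivation:
Step 0: x=[5.0000 13.0000 19.0000] v=[1.0000 0.0000 0.0000]
Step 1: x=[6.2500 12.7500 19.0000] v=[2.5000 -0.5000 0.0000]
Step 2: x=[7.5625 12.4688 18.9375] v=[2.6250 -0.5625 -0.1250]
Step 3: x=[8.2110 12.3829 18.7578] v=[1.2969 -0.1719 -0.3594]
Step 4: x=[7.8497 12.5724 18.4844] v=[-0.7227 0.3789 -0.5469]
Step 5: x=[6.7066 12.9106 18.2330] v=[-2.2862 0.6763 -0.5029]
Max displacement = 2.2110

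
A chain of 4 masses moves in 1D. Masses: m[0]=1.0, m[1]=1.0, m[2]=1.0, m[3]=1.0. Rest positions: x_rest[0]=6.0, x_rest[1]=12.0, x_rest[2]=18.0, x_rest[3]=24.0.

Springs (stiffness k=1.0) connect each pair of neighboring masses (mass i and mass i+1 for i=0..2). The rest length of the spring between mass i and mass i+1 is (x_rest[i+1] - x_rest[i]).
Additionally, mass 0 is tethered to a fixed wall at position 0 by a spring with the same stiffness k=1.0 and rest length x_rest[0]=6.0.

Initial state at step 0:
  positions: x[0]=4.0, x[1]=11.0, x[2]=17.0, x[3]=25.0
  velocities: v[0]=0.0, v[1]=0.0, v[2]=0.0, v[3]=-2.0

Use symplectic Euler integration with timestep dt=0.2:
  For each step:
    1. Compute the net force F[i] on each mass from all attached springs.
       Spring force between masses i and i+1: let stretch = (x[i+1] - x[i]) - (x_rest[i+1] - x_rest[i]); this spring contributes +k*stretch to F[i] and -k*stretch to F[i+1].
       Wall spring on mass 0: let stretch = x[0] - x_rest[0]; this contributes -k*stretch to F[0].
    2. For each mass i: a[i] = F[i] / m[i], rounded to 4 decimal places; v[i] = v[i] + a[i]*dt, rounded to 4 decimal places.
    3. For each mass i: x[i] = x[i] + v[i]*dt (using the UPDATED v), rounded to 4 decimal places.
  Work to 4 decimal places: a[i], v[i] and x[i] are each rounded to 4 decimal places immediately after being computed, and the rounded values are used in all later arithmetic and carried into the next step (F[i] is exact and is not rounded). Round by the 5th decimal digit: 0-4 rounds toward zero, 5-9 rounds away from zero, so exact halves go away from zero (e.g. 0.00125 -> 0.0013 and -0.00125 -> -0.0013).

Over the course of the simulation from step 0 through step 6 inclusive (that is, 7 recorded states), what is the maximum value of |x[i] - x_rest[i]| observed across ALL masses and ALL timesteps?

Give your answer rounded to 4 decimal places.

Step 0: x=[4.0000 11.0000 17.0000 25.0000] v=[0.0000 0.0000 0.0000 -2.0000]
Step 1: x=[4.1200 10.9600 17.0800 24.5200] v=[0.6000 -0.2000 0.4000 -2.4000]
Step 2: x=[4.3488 10.8912 17.2128 23.9824] v=[1.1440 -0.3440 0.6640 -2.6880]
Step 3: x=[4.6653 10.8136 17.3635 23.4140] v=[1.5827 -0.3882 0.7536 -2.8419]
Step 4: x=[5.0412 10.7520 17.4942 22.8436] v=[1.8793 -0.3079 0.6537 -2.8520]
Step 5: x=[5.4438 10.7317 17.5692 22.2992] v=[2.0132 -0.1016 0.3751 -2.7219]
Step 6: x=[5.8402 10.7734 17.5599 21.8056] v=[1.9820 0.2083 -0.0464 -2.4679]
Max displacement = 2.1944

Answer: 2.1944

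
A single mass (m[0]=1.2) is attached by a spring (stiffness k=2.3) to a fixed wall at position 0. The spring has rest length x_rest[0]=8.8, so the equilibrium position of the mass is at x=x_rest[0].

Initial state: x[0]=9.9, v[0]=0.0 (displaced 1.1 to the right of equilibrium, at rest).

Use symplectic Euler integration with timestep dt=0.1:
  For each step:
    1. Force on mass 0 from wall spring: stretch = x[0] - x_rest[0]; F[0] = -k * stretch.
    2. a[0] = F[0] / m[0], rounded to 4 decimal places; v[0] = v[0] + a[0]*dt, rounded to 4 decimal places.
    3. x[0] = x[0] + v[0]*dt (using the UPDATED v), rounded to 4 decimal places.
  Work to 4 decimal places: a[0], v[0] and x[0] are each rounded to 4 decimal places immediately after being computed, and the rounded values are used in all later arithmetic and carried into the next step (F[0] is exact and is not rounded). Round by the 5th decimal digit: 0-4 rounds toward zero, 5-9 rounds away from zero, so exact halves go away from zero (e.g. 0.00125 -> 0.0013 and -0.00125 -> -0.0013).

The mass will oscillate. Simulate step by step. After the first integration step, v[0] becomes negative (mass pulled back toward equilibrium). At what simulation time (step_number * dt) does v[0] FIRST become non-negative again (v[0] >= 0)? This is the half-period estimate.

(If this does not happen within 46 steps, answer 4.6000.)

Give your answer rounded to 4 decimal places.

Step 0: x=[9.9000] v=[0.0000]
Step 1: x=[9.8789] v=[-0.2108]
Step 2: x=[9.8371] v=[-0.4176]
Step 3: x=[9.7755] v=[-0.6164]
Step 4: x=[9.6952] v=[-0.8034]
Step 5: x=[9.5977] v=[-0.9750]
Step 6: x=[9.4849] v=[-1.1279]
Step 7: x=[9.3590] v=[-1.2592]
Step 8: x=[9.2224] v=[-1.3663]
Step 9: x=[9.0777] v=[-1.4473]
Step 10: x=[8.9277] v=[-1.5005]
Step 11: x=[8.7752] v=[-1.5250]
Step 12: x=[8.6232] v=[-1.5203]
Step 13: x=[8.4746] v=[-1.4864]
Step 14: x=[8.3322] v=[-1.4240]
Step 15: x=[8.1988] v=[-1.3343]
Step 16: x=[8.0769] v=[-1.2191]
Step 17: x=[7.9689] v=[-1.0805]
Step 18: x=[7.8768] v=[-0.9212]
Step 19: x=[7.8024] v=[-0.7443]
Step 20: x=[7.7471] v=[-0.5531]
Step 21: x=[7.7120] v=[-0.3513]
Step 22: x=[7.6977] v=[-0.1428]
Step 23: x=[7.7046] v=[0.0685]
First v>=0 after going negative at step 23, time=2.3000

Answer: 2.3000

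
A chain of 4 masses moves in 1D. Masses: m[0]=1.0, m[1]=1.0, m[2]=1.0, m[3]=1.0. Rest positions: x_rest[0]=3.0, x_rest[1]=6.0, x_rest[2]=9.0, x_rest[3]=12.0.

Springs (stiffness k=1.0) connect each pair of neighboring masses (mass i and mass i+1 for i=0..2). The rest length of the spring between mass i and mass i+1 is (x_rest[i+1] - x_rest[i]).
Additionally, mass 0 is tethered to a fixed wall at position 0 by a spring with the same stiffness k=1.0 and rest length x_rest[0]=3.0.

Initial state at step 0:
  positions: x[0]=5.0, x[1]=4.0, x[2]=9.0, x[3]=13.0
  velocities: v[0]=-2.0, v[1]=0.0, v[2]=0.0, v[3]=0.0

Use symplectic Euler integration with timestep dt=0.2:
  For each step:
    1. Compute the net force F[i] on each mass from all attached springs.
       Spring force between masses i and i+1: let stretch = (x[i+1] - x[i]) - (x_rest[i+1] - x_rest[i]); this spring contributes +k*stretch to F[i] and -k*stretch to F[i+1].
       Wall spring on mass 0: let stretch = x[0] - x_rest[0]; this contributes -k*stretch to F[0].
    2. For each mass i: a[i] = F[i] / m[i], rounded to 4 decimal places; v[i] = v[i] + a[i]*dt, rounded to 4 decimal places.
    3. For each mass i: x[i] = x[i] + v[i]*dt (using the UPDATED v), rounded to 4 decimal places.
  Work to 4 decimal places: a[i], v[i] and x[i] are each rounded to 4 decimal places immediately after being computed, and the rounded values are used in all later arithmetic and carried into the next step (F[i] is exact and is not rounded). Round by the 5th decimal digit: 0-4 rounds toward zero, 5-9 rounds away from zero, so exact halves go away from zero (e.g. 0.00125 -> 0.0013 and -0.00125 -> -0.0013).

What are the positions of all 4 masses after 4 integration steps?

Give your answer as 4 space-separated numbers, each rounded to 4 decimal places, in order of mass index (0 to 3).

Answer: 1.7090 5.8267 8.7498 12.6030

Derivation:
Step 0: x=[5.0000 4.0000 9.0000 13.0000] v=[-2.0000 0.0000 0.0000 0.0000]
Step 1: x=[4.3600 4.2400 8.9600 12.9600] v=[-3.2000 1.2000 -0.2000 -0.2000]
Step 2: x=[3.5408 4.6736 8.8912 12.8800] v=[-4.0960 2.1680 -0.3440 -0.4000]
Step 3: x=[2.6253 5.2306 8.8132 12.7604] v=[-4.5776 2.7850 -0.3898 -0.5978]
Step 4: x=[1.7090 5.8267 8.7498 12.6030] v=[-4.5816 2.9805 -0.3169 -0.7872]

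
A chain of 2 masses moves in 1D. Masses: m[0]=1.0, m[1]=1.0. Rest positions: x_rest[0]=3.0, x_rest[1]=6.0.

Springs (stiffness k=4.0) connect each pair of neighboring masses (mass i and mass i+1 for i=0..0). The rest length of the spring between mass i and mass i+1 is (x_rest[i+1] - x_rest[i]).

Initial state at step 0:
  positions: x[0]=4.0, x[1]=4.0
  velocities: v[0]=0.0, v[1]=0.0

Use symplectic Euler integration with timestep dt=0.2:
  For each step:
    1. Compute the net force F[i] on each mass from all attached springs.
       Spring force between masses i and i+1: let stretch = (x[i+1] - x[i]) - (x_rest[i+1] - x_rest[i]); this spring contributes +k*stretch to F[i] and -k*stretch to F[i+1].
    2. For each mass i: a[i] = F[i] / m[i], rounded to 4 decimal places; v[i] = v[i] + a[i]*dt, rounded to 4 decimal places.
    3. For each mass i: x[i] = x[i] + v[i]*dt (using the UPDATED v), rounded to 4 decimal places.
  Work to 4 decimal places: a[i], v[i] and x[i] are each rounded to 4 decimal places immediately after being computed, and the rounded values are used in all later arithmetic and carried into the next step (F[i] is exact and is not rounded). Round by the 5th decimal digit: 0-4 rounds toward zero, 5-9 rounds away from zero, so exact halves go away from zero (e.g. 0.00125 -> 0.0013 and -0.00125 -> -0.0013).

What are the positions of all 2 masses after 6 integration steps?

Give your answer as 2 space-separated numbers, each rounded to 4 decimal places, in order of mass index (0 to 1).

Answer: 1.1972 6.8028

Derivation:
Step 0: x=[4.0000 4.0000] v=[0.0000 0.0000]
Step 1: x=[3.5200 4.4800] v=[-2.4000 2.4000]
Step 2: x=[2.7136 5.2864] v=[-4.0320 4.0320]
Step 3: x=[1.8388 6.1612] v=[-4.3738 4.3738]
Step 4: x=[1.1756 6.8244] v=[-3.3159 3.3159]
Step 5: x=[0.9362 7.0638] v=[-1.1969 1.1969]
Step 6: x=[1.1972 6.8028] v=[1.3052 -1.3052]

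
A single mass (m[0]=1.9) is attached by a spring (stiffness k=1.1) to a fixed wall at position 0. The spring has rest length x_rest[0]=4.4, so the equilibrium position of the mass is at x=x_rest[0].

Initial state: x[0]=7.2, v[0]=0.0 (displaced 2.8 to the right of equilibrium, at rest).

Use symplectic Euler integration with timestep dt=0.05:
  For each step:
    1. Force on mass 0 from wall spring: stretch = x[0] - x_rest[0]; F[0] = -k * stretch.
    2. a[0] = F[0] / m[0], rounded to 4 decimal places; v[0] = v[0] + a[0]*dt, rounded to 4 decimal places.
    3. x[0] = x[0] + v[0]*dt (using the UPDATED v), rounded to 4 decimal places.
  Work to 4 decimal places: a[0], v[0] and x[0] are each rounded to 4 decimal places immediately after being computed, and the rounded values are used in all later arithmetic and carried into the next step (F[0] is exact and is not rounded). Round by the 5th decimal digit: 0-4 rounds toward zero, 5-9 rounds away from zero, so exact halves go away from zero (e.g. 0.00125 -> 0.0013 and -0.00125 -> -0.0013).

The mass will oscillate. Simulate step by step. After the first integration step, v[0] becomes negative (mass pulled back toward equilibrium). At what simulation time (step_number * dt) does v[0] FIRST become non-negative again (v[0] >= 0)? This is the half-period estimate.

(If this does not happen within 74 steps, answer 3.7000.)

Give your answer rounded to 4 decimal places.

Answer: 3.7000

Derivation:
Step 0: x=[7.2000] v=[0.0000]
Step 1: x=[7.1959] v=[-0.0811]
Step 2: x=[7.1878] v=[-0.1620]
Step 3: x=[7.1757] v=[-0.2427]
Step 4: x=[7.1595] v=[-0.3231]
Step 5: x=[7.1394] v=[-0.4030]
Step 6: x=[7.1153] v=[-0.4823]
Step 7: x=[7.0873] v=[-0.5609]
Step 8: x=[7.0554] v=[-0.6387]
Step 9: x=[7.0196] v=[-0.7156]
Step 10: x=[6.9800] v=[-0.7914]
Step 11: x=[6.9367] v=[-0.8661]
Step 12: x=[6.8897] v=[-0.9395]
Step 13: x=[6.8391] v=[-1.0116]
Step 14: x=[6.7850] v=[-1.0822]
Step 15: x=[6.7274] v=[-1.1512]
Step 16: x=[6.6665] v=[-1.2186]
Step 17: x=[6.6023] v=[-1.2842]
Step 18: x=[6.5349] v=[-1.3480]
Step 19: x=[6.4644] v=[-1.4098]
Step 20: x=[6.3909] v=[-1.4696]
Step 21: x=[6.3145] v=[-1.5272]
Step 22: x=[6.2354] v=[-1.5826]
Step 23: x=[6.1536] v=[-1.6357]
Step 24: x=[6.0693] v=[-1.6865]
Step 25: x=[5.9826] v=[-1.7348]
Step 26: x=[5.8936] v=[-1.7806]
Step 27: x=[5.8024] v=[-1.8238]
Step 28: x=[5.7092] v=[-1.8644]
Step 29: x=[5.6141] v=[-1.9023]
Step 30: x=[5.5172] v=[-1.9374]
Step 31: x=[5.4187] v=[-1.9697]
Step 32: x=[5.3187] v=[-1.9992]
Step 33: x=[5.2174] v=[-2.0258]
Step 34: x=[5.1149] v=[-2.0495]
Step 35: x=[5.0114] v=[-2.0702]
Step 36: x=[4.9070] v=[-2.0879]
Step 37: x=[4.8019] v=[-2.1026]
Step 38: x=[4.6962] v=[-2.1142]
Step 39: x=[4.5901] v=[-2.1228]
Step 40: x=[4.4837] v=[-2.1283]
Step 41: x=[4.3772] v=[-2.1307]
Step 42: x=[4.2707] v=[-2.1300]
Step 43: x=[4.1644] v=[-2.1263]
Step 44: x=[4.0584] v=[-2.1195]
Step 45: x=[3.9529] v=[-2.1096]
Step 46: x=[3.8481] v=[-2.0967]
Step 47: x=[3.7441] v=[-2.0807]
Step 48: x=[3.6410] v=[-2.0617]
Step 49: x=[3.5390] v=[-2.0397]
Step 50: x=[3.4383] v=[-2.0148]
Step 51: x=[3.3390] v=[-1.9870]
Step 52: x=[3.2412] v=[-1.9563]
Step 53: x=[3.1451] v=[-1.9228]
Step 54: x=[3.0508] v=[-1.8865]
Step 55: x=[2.9584] v=[-1.8474]
Step 56: x=[2.8681] v=[-1.8057]
Step 57: x=[2.7800] v=[-1.7614]
Step 58: x=[2.6943] v=[-1.7145]
Step 59: x=[2.6110] v=[-1.6651]
Step 60: x=[2.5303] v=[-1.6133]
Step 61: x=[2.4523] v=[-1.5592]
Step 62: x=[2.3772] v=[-1.5028]
Step 63: x=[2.3050] v=[-1.4442]
Step 64: x=[2.2358] v=[-1.3836]
Step 65: x=[2.1698] v=[-1.3210]
Step 66: x=[2.1070] v=[-1.2564]
Step 67: x=[2.0475] v=[-1.1900]
Step 68: x=[1.9914] v=[-1.1219]
Step 69: x=[1.9388] v=[-1.0522]
Step 70: x=[1.8898] v=[-0.9810]
Step 71: x=[1.8444] v=[-0.9083]
Step 72: x=[1.8027] v=[-0.8343]
Step 73: x=[1.7647] v=[-0.7591]
Step 74: x=[1.7306] v=[-0.6828]
v[0] did not become non-negative within 74 steps; using fallback time=3.7000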